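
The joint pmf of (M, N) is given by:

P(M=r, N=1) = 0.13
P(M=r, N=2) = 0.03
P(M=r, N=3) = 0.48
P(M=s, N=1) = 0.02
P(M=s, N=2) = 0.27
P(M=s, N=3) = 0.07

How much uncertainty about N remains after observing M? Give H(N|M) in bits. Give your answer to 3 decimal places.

0.991 bits

Marginals: p(M) = (0.6400, 0.3600), p(N) = (0.1500, 0.3000, 0.5500).
H(N|M) = Σ p(M) · H(N|M=·).
  M=r: p=0.6400, H(N|M=r) = 0.9853
  M=s: p=0.3600, H(N|M=s) = 1.0023
Weighted sum = 0.991 bits.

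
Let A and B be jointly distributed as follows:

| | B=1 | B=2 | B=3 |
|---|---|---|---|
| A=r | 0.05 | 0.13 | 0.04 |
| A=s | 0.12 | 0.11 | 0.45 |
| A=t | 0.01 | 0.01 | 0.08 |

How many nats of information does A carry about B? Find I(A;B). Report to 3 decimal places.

Marginals: p(A) = (0.2200, 0.6800, 0.1000), p(B) = (0.1800, 0.2500, 0.5700).
I(A;B) = H(A) + H(B) − H(A,B).
H(A) = 0.8256, H(B) = 0.9756, H(A,B) = 1.6945.
I(A;B) = 0.8256 + 0.9756 − 1.6945 = 0.107 nats.

0.107 nats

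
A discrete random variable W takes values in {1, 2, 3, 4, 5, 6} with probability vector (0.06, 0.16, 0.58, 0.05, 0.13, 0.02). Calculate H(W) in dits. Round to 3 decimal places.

H(W) = −Σ p·log₁₀ p.
  −(0.06)·log₁₀(0.06) = 0.0733
  −(0.16)·log₁₀(0.16) = 0.1273
  −(0.58)·log₁₀(0.58) = 0.1372
  −(0.05)·log₁₀(0.05) = 0.0651
  −(0.13)·log₁₀(0.13) = 0.1152
  −(0.02)·log₁₀(0.02) = 0.0340
Sum: 0.0733 + 0.1273 + 0.1372 + 0.0651 + 0.1152 + 0.0340 = 0.552 dits.

0.552 dits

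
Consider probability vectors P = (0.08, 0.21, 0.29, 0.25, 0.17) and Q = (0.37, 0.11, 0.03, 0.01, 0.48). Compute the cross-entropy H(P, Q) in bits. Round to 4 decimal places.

4.0915 bits

H(P,Q) = −Σ p·log₂ q.
  −0.08·log₂(0.37) = 0.11475
  −0.21·log₂(0.11) = 0.66873
  −0.29·log₂(0.03) = 1.46708
  −0.25·log₂(0.01) = 1.66096
  −0.17·log₂(0.48) = 0.18001
H(P,Q) = 4.0915 bits.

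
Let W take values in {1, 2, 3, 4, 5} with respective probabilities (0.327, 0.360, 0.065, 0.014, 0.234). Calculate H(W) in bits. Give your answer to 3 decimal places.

1.891 bits

H(W) = −Σ p·log₂ p.
  −(0.327)·log₂(0.327) = 0.5273
  −(0.360)·log₂(0.360) = 0.5306
  −(0.065)·log₂(0.065) = 0.2563
  −(0.014)·log₂(0.014) = 0.0862
  −(0.234)·log₂(0.234) = 0.4903
Sum: 0.5273 + 0.5306 + 0.2563 + 0.0862 + 0.4903 = 1.891 bits.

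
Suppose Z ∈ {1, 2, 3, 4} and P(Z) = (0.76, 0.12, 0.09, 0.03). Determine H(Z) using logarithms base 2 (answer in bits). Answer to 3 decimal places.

H(Z) = −Σ p·log₂ p.
  −(0.76)·log₂(0.76) = 0.3009
  −(0.12)·log₂(0.12) = 0.3671
  −(0.09)·log₂(0.09) = 0.3127
  −(0.03)·log₂(0.03) = 0.1518
Sum: 0.3009 + 0.3671 + 0.3127 + 0.1518 = 1.132 bits.

1.132 bits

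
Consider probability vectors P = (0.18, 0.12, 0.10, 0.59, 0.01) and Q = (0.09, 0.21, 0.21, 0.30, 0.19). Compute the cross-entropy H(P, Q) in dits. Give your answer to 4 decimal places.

0.6531 dits

H(P,Q) = −Σ p·log₁₀ q.
  −0.18·log₁₀(0.09) = 0.18824
  −0.12·log₁₀(0.21) = 0.08133
  −0.10·log₁₀(0.21) = 0.06778
  −0.59·log₁₀(0.30) = 0.30850
  −0.01·log₁₀(0.19) = 0.00721
H(P,Q) = 0.6531 dits.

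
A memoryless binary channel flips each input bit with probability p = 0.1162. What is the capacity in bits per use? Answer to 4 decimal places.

Binary symmetric channel: C = 1 − h₂(ε) where h₂ is the binary entropy function.
h₂(0.1162) = −0.1162·log₂0.1162 − 0.8838·log₂0.8838 = 0.5183.
C = 1 − 0.5183 = 0.4817 bits per channel use.

0.4817 bits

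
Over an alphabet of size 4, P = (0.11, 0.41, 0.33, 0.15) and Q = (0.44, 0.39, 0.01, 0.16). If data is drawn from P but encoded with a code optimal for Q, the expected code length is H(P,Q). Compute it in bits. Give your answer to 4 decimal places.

H(P,Q) = −Σ p·log₂ q.
  −0.11·log₂(0.44) = 0.13029
  −0.41·log₂(0.39) = 0.55697
  −0.33·log₂(0.01) = 2.19247
  −0.15·log₂(0.16) = 0.39658
H(P,Q) = 3.2763 bits.

3.2763 bits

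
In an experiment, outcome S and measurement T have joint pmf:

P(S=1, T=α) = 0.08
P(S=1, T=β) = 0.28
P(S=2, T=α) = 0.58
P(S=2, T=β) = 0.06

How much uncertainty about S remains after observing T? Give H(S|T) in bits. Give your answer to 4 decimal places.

Chain rule: H(S|T) = H(S,T) − H(T).
Marginals: p(S) = (0.3600, 0.6400), p(T) = (0.6600, 0.3400).
H(S,T) = 1.5051 bits; H(T) = 0.9248 bits.
H(S|T) = 1.5051 − 0.9248 = 0.5803 bits.

0.5803 bits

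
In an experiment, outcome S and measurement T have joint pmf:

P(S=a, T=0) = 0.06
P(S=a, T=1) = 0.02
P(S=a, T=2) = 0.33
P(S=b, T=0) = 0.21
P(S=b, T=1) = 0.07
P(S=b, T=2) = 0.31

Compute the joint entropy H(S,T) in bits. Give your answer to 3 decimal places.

H(S,T) = −Σ p(x,y)·log₂ p(x,y) over all 6 cells.
  cell (a,0): −0.06·log₂0.06 = 0.2435
  cell (a,1): −0.02·log₂0.02 = 0.1129
  cell (a,2): −0.33·log₂0.33 = 0.5278
  cell (b,0): −0.21·log₂0.21 = 0.4728
  cell (b,1): −0.07·log₂0.07 = 0.2686
  cell (b,2): −0.31·log₂0.31 = 0.5238
Sum = 2.149 bits.

2.149 bits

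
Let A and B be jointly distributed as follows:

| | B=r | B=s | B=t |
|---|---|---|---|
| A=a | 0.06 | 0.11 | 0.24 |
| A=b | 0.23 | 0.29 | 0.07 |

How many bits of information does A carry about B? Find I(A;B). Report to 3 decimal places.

0.185 bits

Marginals: p(A) = (0.4100, 0.5900), p(B) = (0.2900, 0.4000, 0.3100).
I(A;B) = Σ p(x,y)·log₂[p(x,y)/(p(x)p(y))].
  (a,r): 0.06·log₂(0.5046) = -0.0592
  (a,s): 0.11·log₂(0.6707) = -0.0634
  (a,t): 0.24·log₂(1.8883) = 0.2201
  (b,r): 0.23·log₂(1.3442) = 0.0982
  (b,s): 0.29·log₂(1.2288) = 0.0862
  (b,t): 0.07·log₂(0.3827) = -0.0970
Sum = 0.185 bits.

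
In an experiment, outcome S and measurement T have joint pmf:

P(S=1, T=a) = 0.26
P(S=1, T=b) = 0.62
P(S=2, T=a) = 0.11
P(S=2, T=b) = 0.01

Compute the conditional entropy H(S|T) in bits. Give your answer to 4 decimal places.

Chain rule: H(S|T) = H(S,T) − H(T).
Marginals: p(S) = (0.8800, 0.1200), p(T) = (0.3700, 0.6300).
H(S,T) = 1.3496 bits; H(T) = 0.9507 bits.
H(S|T) = 1.3496 − 0.9507 = 0.3989 bits.

0.3989 bits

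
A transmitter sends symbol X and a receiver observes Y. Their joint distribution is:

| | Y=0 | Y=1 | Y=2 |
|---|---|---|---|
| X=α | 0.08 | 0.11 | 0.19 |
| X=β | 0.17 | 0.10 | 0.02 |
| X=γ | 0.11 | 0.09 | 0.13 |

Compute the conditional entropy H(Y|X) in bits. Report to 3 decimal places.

Chain rule: H(Y|X) = H(X,Y) − H(X).
Marginals: p(X) = (0.3800, 0.2900, 0.3300), p(Y) = (0.3600, 0.3000, 0.3400).
H(X,Y) = 3.0223 bits; H(X) = 1.5762 bits.
H(Y|X) = 3.0223 − 1.5762 = 1.446 bits.

1.446 bits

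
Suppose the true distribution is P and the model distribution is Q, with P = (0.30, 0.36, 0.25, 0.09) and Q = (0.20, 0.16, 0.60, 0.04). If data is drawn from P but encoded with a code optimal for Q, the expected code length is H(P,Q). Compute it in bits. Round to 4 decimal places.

H(P,Q) = −Σ p·log₂ q.
  −0.30·log₂(0.20) = 0.69658
  −0.36·log₂(0.16) = 0.95179
  −0.25·log₂(0.60) = 0.18424
  −0.09·log₂(0.04) = 0.41795
H(P,Q) = 2.2506 bits.

2.2506 bits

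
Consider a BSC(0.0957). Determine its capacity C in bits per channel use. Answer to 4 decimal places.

0.5448 bits

Binary symmetric channel: C = 1 − h₂(ε) where h₂ is the binary entropy function.
h₂(0.0957) = −0.0957·log₂0.0957 − 0.9043·log₂0.9043 = 0.4552.
C = 1 − 0.4552 = 0.5448 bits per channel use.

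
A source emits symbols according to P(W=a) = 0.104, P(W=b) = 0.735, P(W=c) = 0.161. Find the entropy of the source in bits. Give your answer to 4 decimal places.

1.0903 bits

H(W) = −Σ p·log₂ p.
  −(0.104)·log₂(0.104) = 0.33960
  −(0.735)·log₂(0.735) = 0.32648
  −(0.161)·log₂(0.161) = 0.42421
Sum: 0.33960 + 0.32648 + 0.42421 = 1.0903 bits.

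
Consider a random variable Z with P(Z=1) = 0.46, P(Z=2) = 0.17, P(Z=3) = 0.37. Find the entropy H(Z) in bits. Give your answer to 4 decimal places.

H(Z) = −Σ p·log₂ p.
  −(0.46)·log₂(0.46) = 0.51534
  −(0.17)·log₂(0.17) = 0.43459
  −(0.37)·log₂(0.37) = 0.53073
Sum: 0.51534 + 0.43459 + 0.53073 = 1.4807 bits.

1.4807 bits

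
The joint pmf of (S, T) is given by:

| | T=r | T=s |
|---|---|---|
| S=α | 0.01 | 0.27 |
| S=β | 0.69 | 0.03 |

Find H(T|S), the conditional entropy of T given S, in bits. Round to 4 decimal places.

Marginals: p(S) = (0.2800, 0.7200), p(T) = (0.7000, 0.3000).
H(T|S) = Σ p(S) · H(T|S=·).
  S=α: p=0.2800, H(T|S=α) = 0.2223
  S=β: p=0.7200, H(T|S=β) = 0.2499
Weighted sum = 0.2422 bits.

0.2422 bits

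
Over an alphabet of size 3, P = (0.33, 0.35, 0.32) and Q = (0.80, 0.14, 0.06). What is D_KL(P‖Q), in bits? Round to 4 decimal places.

D(P‖Q) = Σ p·log₂(p/q).
  0.33·log₂(0.33/0.80) = -0.42159
  0.35·log₂(0.35/0.14) = 0.46267
  0.32·log₂(0.32/0.06) = 0.77281
D(P‖Q) = 0.8139 bits.

0.8139 bits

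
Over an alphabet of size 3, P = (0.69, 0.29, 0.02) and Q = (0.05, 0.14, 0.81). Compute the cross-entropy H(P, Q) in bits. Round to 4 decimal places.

H(P,Q) = −Σ p·log₂ q.
  −0.69·log₂(0.05) = 2.98213
  −0.29·log₂(0.14) = 0.82259
  −0.02·log₂(0.81) = 0.00608
H(P,Q) = 3.8108 bits.

3.8108 bits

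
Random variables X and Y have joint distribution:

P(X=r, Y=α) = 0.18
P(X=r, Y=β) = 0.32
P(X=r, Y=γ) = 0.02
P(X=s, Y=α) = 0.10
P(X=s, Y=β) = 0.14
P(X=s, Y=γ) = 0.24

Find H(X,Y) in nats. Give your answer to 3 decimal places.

1.600 nats

H(X,Y) = −Σ p(x,y)·ln p(x,y) over all 6 cells.
  cell (r,α): −0.18·ln0.18 = 0.3087
  cell (r,β): −0.32·ln0.32 = 0.3646
  cell (r,γ): −0.02·ln0.02 = 0.0782
  cell (s,α): −0.10·ln0.10 = 0.2303
  cell (s,β): −0.14·ln0.14 = 0.2753
  cell (s,γ): −0.24·ln0.24 = 0.3425
Sum = 1.600 nats.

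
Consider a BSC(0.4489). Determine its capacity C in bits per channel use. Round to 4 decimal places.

Binary symmetric channel: C = 1 − h₂(ε) where h₂ is the binary entropy function.
h₂(0.4489) = −0.4489·log₂0.4489 − 0.5511·log₂0.5511 = 0.9925.
C = 1 − 0.9925 = 0.0075 bits per channel use.

0.0075 bits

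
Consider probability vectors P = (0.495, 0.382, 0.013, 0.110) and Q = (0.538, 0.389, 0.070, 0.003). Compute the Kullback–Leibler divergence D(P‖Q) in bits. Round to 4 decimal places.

0.4705 bits

D(P‖Q) = Σ p·log₂(p/q).
  0.495·log₂(0.495/0.538) = -0.05949
  0.382·log₂(0.382/0.389) = -0.01001
  0.013·log₂(0.013/0.070) = -0.03157
  0.110·log₂(0.110/0.003) = 0.57160
D(P‖Q) = 0.4705 bits.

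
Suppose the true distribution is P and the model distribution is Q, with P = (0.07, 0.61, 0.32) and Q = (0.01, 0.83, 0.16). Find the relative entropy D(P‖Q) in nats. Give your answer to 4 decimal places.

D(P‖Q) = Σ p·ln(p/q).
  0.07·ln(0.07/0.01) = 0.13621
  0.61·ln(0.61/0.83) = -0.18786
  0.32·ln(0.32/0.16) = 0.22181
D(P‖Q) = 0.1702 nats.

0.1702 nats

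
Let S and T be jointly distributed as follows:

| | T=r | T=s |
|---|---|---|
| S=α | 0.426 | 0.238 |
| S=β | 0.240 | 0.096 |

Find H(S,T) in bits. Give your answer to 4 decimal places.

1.8360 bits

H(S,T) = −Σ p(x,y)·log₂ p(x,y) over all 4 cells.
  cell (α,r): −0.426·log₂0.426 = 0.52444
  cell (α,s): −0.238·log₂0.238 = 0.49289
  cell (β,r): −0.240·log₂0.240 = 0.49413
  cell (β,s): −0.096·log₂0.096 = 0.32456
Sum = 1.8360 bits.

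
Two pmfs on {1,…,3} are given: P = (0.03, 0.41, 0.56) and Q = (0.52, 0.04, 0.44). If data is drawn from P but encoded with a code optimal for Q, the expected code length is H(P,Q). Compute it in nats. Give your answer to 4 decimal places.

1.7991 nats

H(P,Q) = −Σ p·ln q.
  −0.03·ln(0.52) = 0.01962
  −0.41·ln(0.04) = 1.31974
  −0.56·ln(0.44) = 0.45975
H(P,Q) = 1.7991 nats.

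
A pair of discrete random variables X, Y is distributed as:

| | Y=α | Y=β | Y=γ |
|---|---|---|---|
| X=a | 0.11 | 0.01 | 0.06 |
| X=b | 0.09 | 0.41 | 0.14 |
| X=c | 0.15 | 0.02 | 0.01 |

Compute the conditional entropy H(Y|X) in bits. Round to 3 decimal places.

1.185 bits

Chain rule: H(Y|X) = H(X,Y) − H(X).
Marginals: p(X) = (0.1800, 0.6400, 0.1800), p(Y) = (0.3500, 0.4400, 0.2100).
H(X,Y) = 2.4873 bits; H(X) = 1.3027 bits.
H(Y|X) = 2.4873 − 1.3027 = 1.185 bits.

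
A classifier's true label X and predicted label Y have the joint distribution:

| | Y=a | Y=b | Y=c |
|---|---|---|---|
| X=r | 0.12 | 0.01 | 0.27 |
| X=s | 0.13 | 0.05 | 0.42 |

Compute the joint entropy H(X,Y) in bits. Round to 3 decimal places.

H(X,Y) = −Σ p(x,y)·log₂ p(x,y) over all 6 cells.
  cell (r,a): −0.12·log₂0.12 = 0.3671
  cell (r,b): −0.01·log₂0.01 = 0.0664
  cell (r,c): −0.27·log₂0.27 = 0.5100
  cell (s,a): −0.13·log₂0.13 = 0.3826
  cell (s,b): −0.05·log₂0.05 = 0.2161
  cell (s,c): −0.42·log₂0.42 = 0.5256
Sum = 2.068 bits.

2.068 bits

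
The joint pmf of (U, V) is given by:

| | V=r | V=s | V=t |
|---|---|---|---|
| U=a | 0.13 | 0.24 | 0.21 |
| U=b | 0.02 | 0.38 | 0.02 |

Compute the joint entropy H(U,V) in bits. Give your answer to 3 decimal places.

2.106 bits

H(U,V) = −Σ p(x,y)·log₂ p(x,y) over all 6 cells.
  cell (a,r): −0.13·log₂0.13 = 0.3826
  cell (a,s): −0.24·log₂0.24 = 0.4941
  cell (a,t): −0.21·log₂0.21 = 0.4728
  cell (b,r): −0.02·log₂0.02 = 0.1129
  cell (b,s): −0.38·log₂0.38 = 0.5305
  cell (b,t): −0.02·log₂0.02 = 0.1129
Sum = 2.106 bits.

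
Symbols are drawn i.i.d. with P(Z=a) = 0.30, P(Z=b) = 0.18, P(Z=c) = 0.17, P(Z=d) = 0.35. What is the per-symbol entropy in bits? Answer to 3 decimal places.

H(Z) = −Σ p·log₂ p.
  −(0.30)·log₂(0.30) = 0.5211
  −(0.18)·log₂(0.18) = 0.4453
  −(0.17)·log₂(0.17) = 0.4346
  −(0.35)·log₂(0.35) = 0.5301
Sum: 0.5211 + 0.4453 + 0.4346 + 0.5301 = 1.931 bits.

1.931 bits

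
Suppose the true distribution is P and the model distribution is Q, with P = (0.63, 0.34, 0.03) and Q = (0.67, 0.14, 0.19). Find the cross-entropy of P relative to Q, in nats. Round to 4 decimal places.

H(P,Q) = −Σ p·ln q.
  −0.63·ln(0.67) = 0.25230
  −0.34·ln(0.14) = 0.66848
  −0.03·ln(0.19) = 0.04982
H(P,Q) = 0.9706 nats.

0.9706 nats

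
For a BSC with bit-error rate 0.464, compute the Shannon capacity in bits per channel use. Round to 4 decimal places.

0.0037 bits

Binary symmetric channel: C = 1 − h₂(ε) where h₂ is the binary entropy function.
h₂(0.464) = −0.464·log₂0.464 − 0.536·log₂0.536 = 0.9963.
C = 1 − 0.9963 = 0.0037 bits per channel use.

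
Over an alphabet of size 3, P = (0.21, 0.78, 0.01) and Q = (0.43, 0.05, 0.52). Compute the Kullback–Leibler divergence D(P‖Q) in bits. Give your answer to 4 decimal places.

D(P‖Q) = Σ p·log₂(p/q).
  0.21·log₂(0.21/0.43) = -0.21713
  0.78·log₂(0.78/0.05) = 3.09151
  0.01·log₂(0.01/0.52) = -0.05700
D(P‖Q) = 2.8174 bits.

2.8174 bits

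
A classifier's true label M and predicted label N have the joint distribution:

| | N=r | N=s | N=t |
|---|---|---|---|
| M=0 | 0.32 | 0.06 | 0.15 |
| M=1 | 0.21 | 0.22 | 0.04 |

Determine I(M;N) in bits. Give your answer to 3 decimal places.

Marginals: p(M) = (0.5300, 0.4700), p(N) = (0.5300, 0.2800, 0.1900).
I(M;N) = Σ p(x,y)·log₂[p(x,y)/(p(x)p(y))].
  (0,r): 0.32·log₂(1.1392) = 0.0602
  (0,s): 0.06·log₂(0.4043) = -0.0784
  (0,t): 0.15·log₂(1.4896) = 0.0862
  (1,r): 0.21·log₂(0.8430) = -0.0517
  (1,s): 0.22·log₂(1.6717) = 0.1631
  (1,t): 0.04·log₂(0.4479) = -0.0463
Sum = 0.133 bits.

0.133 bits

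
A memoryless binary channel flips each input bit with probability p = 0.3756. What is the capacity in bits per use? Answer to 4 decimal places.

Binary symmetric channel: C = 1 − h₂(ε) where h₂ is the binary entropy function.
h₂(0.3756) = −0.3756·log₂0.3756 − 0.6244·log₂0.6244 = 0.9549.
C = 1 − 0.9549 = 0.0451 bits per channel use.

0.0451 bits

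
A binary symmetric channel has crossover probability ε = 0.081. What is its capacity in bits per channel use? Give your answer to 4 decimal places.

Binary symmetric channel: C = 1 − h₂(ε) where h₂ is the binary entropy function.
h₂(0.081) = −0.081·log₂0.081 − 0.919·log₂0.919 = 0.4057.
C = 1 − 0.4057 = 0.5943 bits per channel use.

0.5943 bits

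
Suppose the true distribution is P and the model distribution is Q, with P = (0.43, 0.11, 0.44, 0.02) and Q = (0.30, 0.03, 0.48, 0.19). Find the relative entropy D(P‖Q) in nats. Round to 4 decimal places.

D(P‖Q) = Σ p·ln(p/q).
  0.43·ln(0.43/0.30) = 0.15480
  0.11·ln(0.11/0.03) = 0.14292
  0.44·ln(0.44/0.48) = -0.03829
  0.02·ln(0.02/0.19) = -0.04503
D(P‖Q) = 0.2144 nats.

0.2144 nats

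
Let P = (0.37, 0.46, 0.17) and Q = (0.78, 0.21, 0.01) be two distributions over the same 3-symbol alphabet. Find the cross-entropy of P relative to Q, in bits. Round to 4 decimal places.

2.2978 bits

H(P,Q) = −Σ p·log₂ q.
  −0.37·log₂(0.78) = 0.13263
  −0.46·log₂(0.21) = 1.03571
  −0.17·log₂(0.01) = 1.12946
H(P,Q) = 2.2978 bits.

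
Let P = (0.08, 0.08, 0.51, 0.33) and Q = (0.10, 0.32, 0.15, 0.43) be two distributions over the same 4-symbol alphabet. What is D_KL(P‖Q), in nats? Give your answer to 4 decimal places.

D(P‖Q) = Σ p·ln(p/q).
  0.08·ln(0.08/0.10) = -0.01785
  0.08·ln(0.08/0.32) = -0.11090
  0.51·ln(0.51/0.15) = 0.62413
  0.33·ln(0.33/0.43) = -0.08735
D(P‖Q) = 0.4080 nats.

0.4080 nats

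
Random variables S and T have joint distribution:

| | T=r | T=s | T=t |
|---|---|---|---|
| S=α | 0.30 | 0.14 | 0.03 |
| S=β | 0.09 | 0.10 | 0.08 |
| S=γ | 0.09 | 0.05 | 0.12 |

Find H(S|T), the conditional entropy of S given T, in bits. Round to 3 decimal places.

Marginals: p(S) = (0.4700, 0.2700, 0.2600), p(T) = (0.4800, 0.2900, 0.2300).
H(S|T) = Σ p(T) · H(S|T=·).
  T=r: p=0.4800, H(S|T=r) = 1.3294
  T=s: p=0.2900, H(S|T=s) = 1.4741
  T=t: p=0.2300, H(S|T=t) = 1.4029
Weighted sum = 1.388 bits.

1.388 bits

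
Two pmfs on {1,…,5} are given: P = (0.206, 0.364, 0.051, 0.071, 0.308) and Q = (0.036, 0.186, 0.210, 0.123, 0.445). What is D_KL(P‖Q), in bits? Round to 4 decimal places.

D(P‖Q) = Σ p·log₂(p/q).
  0.206·log₂(0.206/0.036) = 0.51841
  0.364·log₂(0.364/0.186) = 0.35258
  0.051·log₂(0.051/0.210) = -0.10413
  0.071·log₂(0.071/0.123) = -0.05629
  0.308·log₂(0.308/0.445) = -0.16351
D(P‖Q) = 0.5471 bits.

0.5471 bits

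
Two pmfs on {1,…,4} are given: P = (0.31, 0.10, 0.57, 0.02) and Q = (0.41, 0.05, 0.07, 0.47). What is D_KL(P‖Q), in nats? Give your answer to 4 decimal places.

D(P‖Q) = Σ p·ln(p/q).
  0.31·ln(0.31/0.41) = -0.08667
  0.10·ln(0.10/0.05) = 0.06931
  0.57·ln(0.57/0.07) = 1.19537
  0.02·ln(0.02/0.47) = -0.06314
D(P‖Q) = 1.1149 nats.

1.1149 nats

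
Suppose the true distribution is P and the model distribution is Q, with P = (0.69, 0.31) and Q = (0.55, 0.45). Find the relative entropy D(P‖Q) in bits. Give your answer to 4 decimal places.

D(P‖Q) = Σ p·log₂(p/q).
  0.69·log₂(0.69/0.55) = 0.22574
  0.31·log₂(0.31/0.45) = -0.16667
D(P‖Q) = 0.0591 bits.

0.0591 bits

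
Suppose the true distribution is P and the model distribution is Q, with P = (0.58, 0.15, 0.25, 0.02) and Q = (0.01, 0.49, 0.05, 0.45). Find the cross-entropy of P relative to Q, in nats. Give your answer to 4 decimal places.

H(P,Q) = −Σ p·ln q.
  −0.58·ln(0.01) = 2.67100
  −0.15·ln(0.49) = 0.10700
  −0.25·ln(0.05) = 0.74893
  −0.02·ln(0.45) = 0.01597
H(P,Q) = 3.5429 nats.

3.5429 nats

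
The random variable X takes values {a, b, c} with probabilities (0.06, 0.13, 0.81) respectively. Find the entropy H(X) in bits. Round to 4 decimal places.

0.8724 bits

H(X) = −Σ p·log₂ p.
  −(0.06)·log₂(0.06) = 0.24353
  −(0.13)·log₂(0.13) = 0.38264
  −(0.81)·log₂(0.81) = 0.24625
Sum: 0.24353 + 0.38264 + 0.24625 = 0.8724 bits.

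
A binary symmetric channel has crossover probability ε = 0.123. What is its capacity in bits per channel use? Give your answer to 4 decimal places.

0.4621 bits

Binary symmetric channel: C = 1 − h₂(ε) where h₂ is the binary entropy function.
h₂(0.123) = −0.123·log₂0.123 − 0.877·log₂0.877 = 0.5379.
C = 1 − 0.5379 = 0.4621 bits per channel use.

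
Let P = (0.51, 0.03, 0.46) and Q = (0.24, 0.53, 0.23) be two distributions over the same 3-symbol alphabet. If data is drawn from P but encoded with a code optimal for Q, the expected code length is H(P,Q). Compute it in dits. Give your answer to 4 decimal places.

0.6180 dits

H(P,Q) = −Σ p·log₁₀ q.
  −0.51·log₁₀(0.24) = 0.31609
  −0.03·log₁₀(0.53) = 0.00827
  −0.46·log₁₀(0.23) = 0.29361
H(P,Q) = 0.6180 dits.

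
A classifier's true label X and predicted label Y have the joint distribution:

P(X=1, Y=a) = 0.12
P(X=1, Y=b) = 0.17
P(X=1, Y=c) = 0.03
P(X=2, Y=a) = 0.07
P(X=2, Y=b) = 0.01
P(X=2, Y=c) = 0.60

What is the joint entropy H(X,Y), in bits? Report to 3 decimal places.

H(X,Y) = −Σ p(x,y)·log₂ p(x,y) over all 6 cells.
  cell (1,a): −0.12·log₂0.12 = 0.3671
  cell (1,b): −0.17·log₂0.17 = 0.4346
  cell (1,c): −0.03·log₂0.03 = 0.1518
  cell (2,a): −0.07·log₂0.07 = 0.2686
  cell (2,b): −0.01·log₂0.01 = 0.0664
  cell (2,c): −0.60·log₂0.60 = 0.4422
Sum = 1.731 bits.

1.731 bits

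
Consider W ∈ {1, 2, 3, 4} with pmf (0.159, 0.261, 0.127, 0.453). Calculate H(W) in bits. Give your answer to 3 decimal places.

1.823 bits

H(W) = −Σ p·log₂ p.
  −(0.159)·log₂(0.159) = 0.4218
  −(0.261)·log₂(0.261) = 0.5058
  −(0.127)·log₂(0.127) = 0.3781
  −(0.453)·log₂(0.453) = 0.5175
Sum: 0.4218 + 0.5058 + 0.3781 + 0.5175 = 1.823 bits.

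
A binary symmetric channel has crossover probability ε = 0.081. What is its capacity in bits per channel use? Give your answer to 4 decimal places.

0.5943 bits

Binary symmetric channel: C = 1 − h₂(ε) where h₂ is the binary entropy function.
h₂(0.081) = −0.081·log₂0.081 − 0.919·log₂0.919 = 0.4057.
C = 1 − 0.4057 = 0.5943 bits per channel use.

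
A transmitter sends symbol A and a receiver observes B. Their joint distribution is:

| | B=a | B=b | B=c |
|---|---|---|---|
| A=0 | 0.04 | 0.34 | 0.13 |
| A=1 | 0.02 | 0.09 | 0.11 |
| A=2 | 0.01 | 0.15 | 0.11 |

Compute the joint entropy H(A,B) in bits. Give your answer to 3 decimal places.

2.701 bits

H(A,B) = −Σ p(x,y)·log₂ p(x,y) over all 9 cells.
  cell (0,a): −0.04·log₂0.04 = 0.1858
  cell (0,b): −0.34·log₂0.34 = 0.5292
  cell (0,c): −0.13·log₂0.13 = 0.3826
  cell (1,a): −0.02·log₂0.02 = 0.1129
  cell (1,b): −0.09·log₂0.09 = 0.3127
  cell (1,c): −0.11·log₂0.11 = 0.3503
  cell (2,a): −0.01·log₂0.01 = 0.0664
  cell (2,b): −0.15·log₂0.15 = 0.4105
  cell (2,c): −0.11·log₂0.11 = 0.3503
Sum = 2.701 bits.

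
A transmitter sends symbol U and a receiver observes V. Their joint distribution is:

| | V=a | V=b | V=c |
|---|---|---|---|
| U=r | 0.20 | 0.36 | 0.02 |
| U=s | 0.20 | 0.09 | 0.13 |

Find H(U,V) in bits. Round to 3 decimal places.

2.268 bits

H(U,V) = −Σ p(x,y)·log₂ p(x,y) over all 6 cells.
  cell (r,a): −0.20·log₂0.20 = 0.4644
  cell (r,b): −0.36·log₂0.36 = 0.5306
  cell (r,c): −0.02·log₂0.02 = 0.1129
  cell (s,a): −0.20·log₂0.20 = 0.4644
  cell (s,b): −0.09·log₂0.09 = 0.3127
  cell (s,c): −0.13·log₂0.13 = 0.3826
Sum = 2.268 bits.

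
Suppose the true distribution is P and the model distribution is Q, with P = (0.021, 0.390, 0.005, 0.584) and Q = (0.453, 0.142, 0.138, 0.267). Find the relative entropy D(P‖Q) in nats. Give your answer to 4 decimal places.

D(P‖Q) = Σ p·ln(p/q).
  0.021·ln(0.021/0.453) = -0.06450
  0.390·ln(0.390/0.142) = 0.39402
  0.005·ln(0.005/0.138) = -0.01659
  0.584·ln(0.584/0.267) = 0.45707
D(P‖Q) = 0.7700 nats.

0.7700 nats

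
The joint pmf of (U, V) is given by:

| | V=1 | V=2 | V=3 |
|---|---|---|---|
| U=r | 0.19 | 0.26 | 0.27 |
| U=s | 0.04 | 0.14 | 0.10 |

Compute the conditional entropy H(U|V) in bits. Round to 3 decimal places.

0.838 bits

Chain rule: H(U|V) = H(U,V) − H(V).
Marginals: p(U) = (0.7200, 0.2800), p(V) = (0.2300, 0.4000, 0.3700).
H(U,V) = 2.3856 bits; H(V) = 1.5472 bits.
H(U|V) = 2.3856 − 1.5472 = 0.838 bits.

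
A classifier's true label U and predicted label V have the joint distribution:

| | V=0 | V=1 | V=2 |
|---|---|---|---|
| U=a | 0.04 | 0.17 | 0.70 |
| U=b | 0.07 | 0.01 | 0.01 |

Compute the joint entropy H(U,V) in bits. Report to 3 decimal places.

H(U,V) = −Σ p(x,y)·log₂ p(x,y) over all 6 cells.
  cell (a,0): −0.04·log₂0.04 = 0.1858
  cell (a,1): −0.17·log₂0.17 = 0.4346
  cell (a,2): −0.70·log₂0.70 = 0.3602
  cell (b,0): −0.07·log₂0.07 = 0.2686
  cell (b,1): −0.01·log₂0.01 = 0.0664
  cell (b,2): −0.01·log₂0.01 = 0.0664
Sum = 1.382 bits.

1.382 bits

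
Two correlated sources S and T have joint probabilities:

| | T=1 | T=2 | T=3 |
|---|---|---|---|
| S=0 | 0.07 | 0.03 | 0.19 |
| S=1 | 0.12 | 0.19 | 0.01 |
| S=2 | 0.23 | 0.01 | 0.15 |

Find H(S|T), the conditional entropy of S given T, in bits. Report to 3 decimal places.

Marginals: p(S) = (0.2900, 0.3200, 0.3900), p(T) = (0.4200, 0.2300, 0.3500).
H(S|T) = Σ p(T) · H(S|T=·).
  T=1: p=0.4200, H(S|T=1) = 1.4230
  T=2: p=0.2300, H(S|T=2) = 0.8077
  T=3: p=0.3500, H(S|T=3) = 1.1489
Weighted sum = 1.186 bits.

1.186 bits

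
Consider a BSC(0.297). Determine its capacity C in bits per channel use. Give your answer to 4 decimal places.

Binary symmetric channel: C = 1 − h₂(ε) where h₂ is the binary entropy function.
h₂(0.297) = −0.297·log₂0.297 − 0.703·log₂0.703 = 0.8776.
C = 1 − 0.8776 = 0.1224 bits per channel use.

0.1224 bits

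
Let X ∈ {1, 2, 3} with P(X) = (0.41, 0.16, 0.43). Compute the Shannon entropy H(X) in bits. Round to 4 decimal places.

1.4740 bits

H(X) = −Σ p·log₂ p.
  −(0.41)·log₂(0.41) = 0.52738
  −(0.16)·log₂(0.16) = 0.42302
  −(0.43)·log₂(0.43) = 0.52356
Sum: 0.52738 + 0.42302 + 0.52356 = 1.4740 bits.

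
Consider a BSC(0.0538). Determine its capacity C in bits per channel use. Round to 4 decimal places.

0.6977 bits

Binary symmetric channel: C = 1 − h₂(ε) where h₂ is the binary entropy function.
h₂(0.0538) = −0.0538·log₂0.0538 − 0.9462·log₂0.9462 = 0.3023.
C = 1 − 0.3023 = 0.6977 bits per channel use.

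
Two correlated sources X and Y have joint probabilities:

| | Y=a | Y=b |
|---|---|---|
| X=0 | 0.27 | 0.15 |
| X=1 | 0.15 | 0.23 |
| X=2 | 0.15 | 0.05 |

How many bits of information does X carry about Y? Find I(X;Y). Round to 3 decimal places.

Marginals: p(X) = (0.4200, 0.3800, 0.2000), p(Y) = (0.5700, 0.4300).
I(X;Y) = H(X) + H(Y) − H(X,Y).
H(X) = 1.5205, H(Y) = 0.9858, H(X,Y) = 2.4454.
I(X;Y) = 1.5205 + 0.9858 − 2.4454 = 0.061 bits.

0.061 bits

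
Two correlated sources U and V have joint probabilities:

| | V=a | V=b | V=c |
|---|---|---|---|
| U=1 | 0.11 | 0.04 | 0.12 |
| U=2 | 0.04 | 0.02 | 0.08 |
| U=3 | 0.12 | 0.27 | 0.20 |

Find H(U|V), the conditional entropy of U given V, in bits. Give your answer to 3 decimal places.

1.268 bits

Marginals: p(U) = (0.2700, 0.1400, 0.5900), p(V) = (0.2700, 0.3300, 0.4000).
H(U|V) = Σ p(V) · H(U|V=·).
  V=a: p=0.2700, H(U|V=a) = 1.4559
  V=b: p=0.3300, H(U|V=b) = 0.8510
  V=c: p=0.4000, H(U|V=c) = 1.4855
Weighted sum = 1.268 bits.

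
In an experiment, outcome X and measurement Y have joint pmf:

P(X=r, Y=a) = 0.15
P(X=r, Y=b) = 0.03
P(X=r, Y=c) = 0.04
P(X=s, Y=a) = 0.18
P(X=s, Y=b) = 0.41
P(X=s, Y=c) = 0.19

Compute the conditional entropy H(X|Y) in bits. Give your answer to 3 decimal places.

Chain rule: H(X|Y) = H(X,Y) − H(Y).
Marginals: p(X) = (0.2200, 0.7800), p(Y) = (0.3300, 0.4400, 0.2300).
H(X,Y) = 2.1760 bits; H(Y) = 1.5366 bits.
H(X|Y) = 2.1760 − 1.5366 = 0.639 bits.

0.639 bits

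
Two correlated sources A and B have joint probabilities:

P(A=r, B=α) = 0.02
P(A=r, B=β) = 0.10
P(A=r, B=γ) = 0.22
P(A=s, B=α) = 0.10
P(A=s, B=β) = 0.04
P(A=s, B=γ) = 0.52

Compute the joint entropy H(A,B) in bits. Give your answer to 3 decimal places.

1.934 bits

H(A,B) = −Σ p(x,y)·log₂ p(x,y) over all 6 cells.
  cell (r,α): −0.02·log₂0.02 = 0.1129
  cell (r,β): −0.10·log₂0.10 = 0.3322
  cell (r,γ): −0.22·log₂0.22 = 0.4806
  cell (s,α): −0.10·log₂0.10 = 0.3322
  cell (s,β): −0.04·log₂0.04 = 0.1858
  cell (s,γ): −0.52·log₂0.52 = 0.4906
Sum = 1.934 bits.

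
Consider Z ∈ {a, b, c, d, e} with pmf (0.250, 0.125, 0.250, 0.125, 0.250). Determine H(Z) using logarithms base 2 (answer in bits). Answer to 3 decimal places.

H(Z) = −Σ p·log₂ p.
  −(0.250)·log₂(0.250) = 0.5000
  −(0.125)·log₂(0.125) = 0.3750
  −(0.250)·log₂(0.250) = 0.5000
  −(0.125)·log₂(0.125) = 0.3750
  −(0.250)·log₂(0.250) = 0.5000
Sum: 0.5000 + 0.3750 + 0.5000 + 0.3750 + 0.5000 = 2.250 bits.

2.250 bits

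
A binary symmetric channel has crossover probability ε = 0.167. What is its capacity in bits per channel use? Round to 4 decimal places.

Binary symmetric channel: C = 1 − h₂(ε) where h₂ is the binary entropy function.
h₂(0.167) = −0.167·log₂0.167 − 0.833·log₂0.833 = 0.6508.
C = 1 − 0.6508 = 0.3492 bits per channel use.

0.3492 bits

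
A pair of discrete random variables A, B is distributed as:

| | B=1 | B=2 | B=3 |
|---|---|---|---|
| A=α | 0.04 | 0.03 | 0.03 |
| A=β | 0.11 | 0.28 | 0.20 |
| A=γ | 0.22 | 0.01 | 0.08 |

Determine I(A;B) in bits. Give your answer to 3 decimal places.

0.229 bits

Marginals: p(A) = (0.1000, 0.5900, 0.3100), p(B) = (0.3700, 0.3200, 0.3100).
I(A;B) = Σ p(x,y)·log₂[p(x,y)/(p(x)p(y))].
  (α,1): 0.04·log₂(1.0811) = 0.0045
  (α,2): 0.03·log₂(0.9375) = -0.0028
  (α,3): 0.03·log₂(0.9677) = -0.0014
  (β,1): 0.11·log₂(0.5039) = -0.1088
  (β,2): 0.28·log₂(1.4831) = 0.1592
  (β,3): 0.20·log₂(1.0935) = 0.0258
  (γ,1): 0.22·log₂(1.9180) = 0.2067
  (γ,2): 0.01·log₂(0.1008) = -0.0331
  (γ,3): 0.08·log₂(0.8325) = -0.0212
Sum = 0.229 bits.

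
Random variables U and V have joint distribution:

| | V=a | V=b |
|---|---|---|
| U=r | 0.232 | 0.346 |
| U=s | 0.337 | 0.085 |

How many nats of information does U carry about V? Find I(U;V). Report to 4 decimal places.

Marginals: p(U) = (0.5780, 0.4220), p(V) = (0.5690, 0.4310).
I(U;V) = Σ p(x,y)·ln[p(x,y)/(p(x)p(y))].
  (r,a): 0.232·ln(0.7054) = -0.08096
  (r,b): 0.346·ln(1.3889) = 0.11367
  (s,a): 0.337·ln(1.4035) = 0.11423
  (s,b): 0.085·ln(0.4673) = -0.06466
Sum = 0.0823 nats.

0.0823 nats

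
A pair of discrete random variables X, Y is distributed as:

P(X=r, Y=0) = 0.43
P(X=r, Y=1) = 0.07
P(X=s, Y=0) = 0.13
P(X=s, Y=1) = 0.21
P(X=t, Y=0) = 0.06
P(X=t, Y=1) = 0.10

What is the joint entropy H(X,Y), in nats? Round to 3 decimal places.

1.541 nats

H(X,Y) = −Σ p(x,y)·ln p(x,y) over all 6 cells.
  cell (r,0): −0.43·ln0.43 = 0.3629
  cell (r,1): −0.07·ln0.07 = 0.1861
  cell (s,0): −0.13·ln0.13 = 0.2652
  cell (s,1): −0.21·ln0.21 = 0.3277
  cell (t,0): −0.06·ln0.06 = 0.1688
  cell (t,1): −0.10·ln0.10 = 0.2303
Sum = 1.541 nats.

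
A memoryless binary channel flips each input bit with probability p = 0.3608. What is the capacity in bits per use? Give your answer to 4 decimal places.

0.0567 bits

Binary symmetric channel: C = 1 − h₂(ε) where h₂ is the binary entropy function.
h₂(0.3608) = −0.3608·log₂0.3608 − 0.6392·log₂0.6392 = 0.9433.
C = 1 − 0.9433 = 0.0567 bits per channel use.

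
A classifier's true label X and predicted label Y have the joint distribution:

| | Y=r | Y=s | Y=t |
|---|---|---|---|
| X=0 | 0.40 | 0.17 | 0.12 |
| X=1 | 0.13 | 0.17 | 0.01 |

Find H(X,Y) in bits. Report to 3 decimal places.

H(X,Y) = −Σ p(x,y)·log₂ p(x,y) over all 6 cells.
  cell (0,r): −0.40·log₂0.40 = 0.5288
  cell (0,s): −0.17·log₂0.17 = 0.4346
  cell (0,t): −0.12·log₂0.12 = 0.3671
  cell (1,r): −0.13·log₂0.13 = 0.3826
  cell (1,s): −0.17·log₂0.17 = 0.4346
  cell (1,t): −0.01·log₂0.01 = 0.0664
Sum = 2.214 bits.

2.214 bits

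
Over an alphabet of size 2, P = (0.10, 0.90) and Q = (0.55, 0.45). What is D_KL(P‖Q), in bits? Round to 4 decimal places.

0.6541 bits

D(P‖Q) = Σ p·log₂(p/q).
  0.10·log₂(0.10/0.55) = -0.24594
  0.90·log₂(0.90/0.45) = 0.90000
D(P‖Q) = 0.6541 bits.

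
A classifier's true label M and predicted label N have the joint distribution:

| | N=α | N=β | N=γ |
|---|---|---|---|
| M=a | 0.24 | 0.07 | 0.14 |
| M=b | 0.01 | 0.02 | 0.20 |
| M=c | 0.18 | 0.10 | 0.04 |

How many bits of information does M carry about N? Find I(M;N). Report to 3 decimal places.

Marginals: p(M) = (0.4500, 0.2300, 0.3200), p(N) = (0.4300, 0.1900, 0.3800).
I(M;N) = H(M) + H(N) − H(M,N).
H(M) = 1.5321, H(N) = 1.5092, H(M,N) = 2.7668.
I(M;N) = 1.5321 + 1.5092 − 2.7668 = 0.275 bits.

0.275 bits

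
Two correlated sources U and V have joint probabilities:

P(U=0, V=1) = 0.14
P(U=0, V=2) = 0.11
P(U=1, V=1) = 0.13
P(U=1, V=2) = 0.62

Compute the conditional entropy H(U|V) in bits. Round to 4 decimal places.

0.7162 bits

Marginals: p(U) = (0.2500, 0.7500), p(V) = (0.2700, 0.7300).
H(U|V) = Σ p(V) · H(U|V=·).
  V=1: p=0.2700, H(U|V=1) = 0.9990
  V=2: p=0.7300, H(U|V=2) = 0.6116
Weighted sum = 0.7162 bits.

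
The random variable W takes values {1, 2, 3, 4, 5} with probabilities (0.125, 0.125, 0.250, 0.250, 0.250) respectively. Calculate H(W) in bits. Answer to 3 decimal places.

H(W) = −Σ p·log₂ p.
  −(0.125)·log₂(0.125) = 0.3750
  −(0.125)·log₂(0.125) = 0.3750
  −(0.250)·log₂(0.250) = 0.5000
  −(0.250)·log₂(0.250) = 0.5000
  −(0.250)·log₂(0.250) = 0.5000
Sum: 0.3750 + 0.3750 + 0.5000 + 0.5000 + 0.5000 = 2.250 bits.

2.250 bits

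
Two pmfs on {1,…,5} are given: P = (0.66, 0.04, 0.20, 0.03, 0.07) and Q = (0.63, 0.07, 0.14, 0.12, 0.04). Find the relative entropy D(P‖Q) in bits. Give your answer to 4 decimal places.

D(P‖Q) = Σ p·log₂(p/q).
  0.66·log₂(0.66/0.63) = 0.04430
  0.04·log₂(0.04/0.07) = -0.03229
  0.20·log₂(0.20/0.14) = 0.10291
  0.03·log₂(0.03/0.12) = -0.06000
  0.07·log₂(0.07/0.04) = 0.05651
D(P‖Q) = 0.1114 bits.

0.1114 bits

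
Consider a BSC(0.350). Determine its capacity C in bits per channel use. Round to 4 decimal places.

Binary symmetric channel: C = 1 − h₂(ε) where h₂ is the binary entropy function.
h₂(0.350) = −0.350·log₂0.350 − 0.650·log₂0.650 = 0.9341.
C = 1 − 0.9341 = 0.0659 bits per channel use.

0.0659 bits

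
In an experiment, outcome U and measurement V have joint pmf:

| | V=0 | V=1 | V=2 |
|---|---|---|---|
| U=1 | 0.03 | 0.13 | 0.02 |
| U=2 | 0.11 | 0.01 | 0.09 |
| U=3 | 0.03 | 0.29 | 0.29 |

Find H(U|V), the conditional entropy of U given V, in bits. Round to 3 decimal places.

Chain rule: H(U|V) = H(U,V) − H(V).
Marginals: p(U) = (0.1800, 0.2100, 0.6100), p(V) = (0.1700, 0.4300, 0.4000).
H(U,V) = 2.5642 bits; H(V) = 1.4869 bits.
H(U|V) = 2.5642 − 1.4869 = 1.077 bits.

1.077 bits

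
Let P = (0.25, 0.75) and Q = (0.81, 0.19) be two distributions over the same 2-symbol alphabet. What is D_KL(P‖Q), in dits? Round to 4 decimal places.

D(P‖Q) = Σ p·log₁₀(p/q).
  0.25·log₁₀(0.25/0.81) = -0.12764
  0.75·log₁₀(0.75/0.19) = 0.44723
D(P‖Q) = 0.3196 dits.

0.3196 dits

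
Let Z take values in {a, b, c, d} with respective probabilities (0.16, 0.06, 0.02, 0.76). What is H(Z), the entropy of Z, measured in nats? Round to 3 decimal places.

H(Z) = −Σ p·ln p.
  −(0.16)·ln(0.16) = 0.2932
  −(0.06)·ln(0.06) = 0.1688
  −(0.02)·ln(0.02) = 0.0782
  −(0.76)·ln(0.76) = 0.2086
Sum: 0.2932 + 0.1688 + 0.0782 + 0.2086 = 0.749 nats.

0.749 nats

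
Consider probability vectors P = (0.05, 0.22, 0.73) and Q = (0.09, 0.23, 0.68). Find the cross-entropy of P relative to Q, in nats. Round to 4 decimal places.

H(P,Q) = −Σ p·ln q.
  −0.05·ln(0.09) = 0.12040
  −0.22·ln(0.23) = 0.32333
  −0.73·ln(0.68) = 0.28153
H(P,Q) = 0.7253 nats.

0.7253 nats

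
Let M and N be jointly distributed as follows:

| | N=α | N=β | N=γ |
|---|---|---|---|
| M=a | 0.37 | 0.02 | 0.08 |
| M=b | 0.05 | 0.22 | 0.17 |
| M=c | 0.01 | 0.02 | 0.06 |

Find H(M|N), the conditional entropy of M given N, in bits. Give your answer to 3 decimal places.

0.937 bits

Chain rule: H(M|N) = H(M,N) − H(N).
Marginals: p(M) = (0.4700, 0.4400, 0.0900), p(N) = (0.4300, 0.2600, 0.3100).
H(M,N) = 2.4892 bits; H(N) = 1.5526 bits.
H(M|N) = 2.4892 − 1.5526 = 0.937 bits.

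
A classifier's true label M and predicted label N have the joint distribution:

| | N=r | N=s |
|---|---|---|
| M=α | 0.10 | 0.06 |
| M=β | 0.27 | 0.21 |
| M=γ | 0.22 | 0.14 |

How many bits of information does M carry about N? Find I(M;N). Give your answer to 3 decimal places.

Marginals: p(M) = (0.1600, 0.4800, 0.3600), p(N) = (0.5900, 0.4100).
I(M;N) = Σ p(x,y)·log₂[p(x,y)/(p(x)p(y))].
  (α,r): 0.10·log₂(1.0593) = 0.0083
  (α,s): 0.06·log₂(0.9146) = -0.0077
  (β,r): 0.27·log₂(0.9534) = -0.0186
  (β,s): 0.21·log₂(1.0671) = 0.0197
  (γ,r): 0.22·log₂(1.0358) = 0.0112
  (γ,s): 0.14·log₂(0.9485) = -0.0107
Sum = 0.002 bits.

0.002 bits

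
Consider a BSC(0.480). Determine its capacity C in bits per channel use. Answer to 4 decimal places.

Binary symmetric channel: C = 1 − h₂(ε) where h₂ is the binary entropy function.
h₂(0.480) = −0.480·log₂0.480 − 0.520·log₂0.520 = 0.9988.
C = 1 − 0.9988 = 0.0012 bits per channel use.

0.0012 bits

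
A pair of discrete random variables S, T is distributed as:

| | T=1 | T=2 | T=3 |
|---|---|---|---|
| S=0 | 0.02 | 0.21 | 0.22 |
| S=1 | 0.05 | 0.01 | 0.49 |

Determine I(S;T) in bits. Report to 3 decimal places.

Marginals: p(S) = (0.4500, 0.5500), p(T) = (0.0700, 0.2200, 0.7100).
I(S;T) = H(S) + H(T) − H(S,T).
H(S) = 0.9928, H(T) = 1.0999, H(S,T) = 1.8531.
I(S;T) = 0.9928 + 1.0999 − 1.8531 = 0.240 bits.

0.240 bits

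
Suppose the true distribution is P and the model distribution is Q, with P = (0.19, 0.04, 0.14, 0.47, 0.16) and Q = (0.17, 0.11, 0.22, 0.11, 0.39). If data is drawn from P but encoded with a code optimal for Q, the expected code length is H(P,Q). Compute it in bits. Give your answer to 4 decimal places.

2.6329 bits

H(P,Q) = −Σ p·log₂ q.
  −0.19·log₂(0.17) = 0.48571
  −0.04·log₂(0.11) = 0.12738
  −0.14·log₂(0.22) = 0.30582
  −0.47·log₂(0.11) = 1.49668
  −0.16·log₂(0.39) = 0.21735
H(P,Q) = 2.6329 bits.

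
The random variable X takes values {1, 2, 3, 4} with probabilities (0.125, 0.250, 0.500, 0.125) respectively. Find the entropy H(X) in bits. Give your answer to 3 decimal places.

H(X) = −Σ p·log₂ p.
  −(0.125)·log₂(0.125) = 0.3750
  −(0.250)·log₂(0.250) = 0.5000
  −(0.500)·log₂(0.500) = 0.5000
  −(0.125)·log₂(0.125) = 0.3750
Sum: 0.3750 + 0.5000 + 0.5000 + 0.3750 = 1.750 bits.

1.750 bits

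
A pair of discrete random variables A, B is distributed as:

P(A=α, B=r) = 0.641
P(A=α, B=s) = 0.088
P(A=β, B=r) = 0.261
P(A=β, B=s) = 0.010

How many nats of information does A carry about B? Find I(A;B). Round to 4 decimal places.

Marginals: p(A) = (0.7290, 0.2710), p(B) = (0.9020, 0.0980).
I(A;B) = Σ p(x,y)·ln[p(x,y)/(p(x)p(y))].
  (α,r): 0.641·ln(0.9748) = -0.01635
  (α,s): 0.088·ln(1.2318) = 0.01834
  (β,r): 0.261·ln(1.0677) = 0.01711
  (β,s): 0.010·ln(0.3765) = -0.00977
Sum = 0.0093 nats.

0.0093 nats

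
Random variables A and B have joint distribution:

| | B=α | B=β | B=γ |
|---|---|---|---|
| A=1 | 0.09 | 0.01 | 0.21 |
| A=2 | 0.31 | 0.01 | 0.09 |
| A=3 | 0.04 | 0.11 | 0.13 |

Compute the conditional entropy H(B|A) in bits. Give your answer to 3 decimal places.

Chain rule: H(B|A) = H(A,B) − H(A).
Marginals: p(A) = (0.3100, 0.4100, 0.2800), p(B) = (0.4400, 0.1300, 0.4300).
H(A,B) = 2.6735 bits; H(A) = 1.5654 bits.
H(B|A) = 2.6735 − 1.5654 = 1.108 bits.

1.108 bits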